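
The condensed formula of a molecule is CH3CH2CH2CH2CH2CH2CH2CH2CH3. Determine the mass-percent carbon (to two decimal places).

Atom tally by fragment:
  CH3 → C:1 H:3
  CH2 → C:1 H:2
  CH2 → C:1 H:2
  CH2 → C:1 H:2
  CH2 → C:1 H:2
  CH2 → C:1 H:2
  CH2 → C:1 H:2
  CH2 → C:1 H:2
  CH3 → C:1 H:3
Element totals:
  C: 9
  H: 20
Molecular formula: C9H20.
Molar mass = 128.259 g/mol.
Mass from C: 9 × 12.011 = 108.099 g/mol.
%C = 108.099 / 128.259 × 100 = 84.28%.

84.28%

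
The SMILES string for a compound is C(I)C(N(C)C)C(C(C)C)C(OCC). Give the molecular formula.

C11H24INO

Atom tally by fragment:
  ICH2 → C:1 H:2 I:1
  CH(N(CH3)2) → C:3 H:7 N:1
  CH(CH(CH3)2) → C:4 H:8
  CH2OC2H5 → C:3 H:7 O:1
Element totals:
  C: 11
  H: 24
  I: 1
  N: 1
  O: 1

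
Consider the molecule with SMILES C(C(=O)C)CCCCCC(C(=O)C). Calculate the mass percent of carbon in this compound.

Atom tally by fragment:
  CH3COCH2 → C:3 H:5 O:1
  CH2 → C:1 H:2
  CH2 → C:1 H:2
  CH2 → C:1 H:2
  CH2 → C:1 H:2
  CH2 → C:1 H:2
  CH2COCH3 → C:3 H:5 O:1
Element totals:
  C: 11
  H: 20
  O: 2
Molecular formula: C11H20O2.
Molar mass = 184.279 g/mol.
Mass from C: 11 × 12.011 = 132.121 g/mol.
%C = 132.121 / 184.279 × 100 = 71.70%.

71.70%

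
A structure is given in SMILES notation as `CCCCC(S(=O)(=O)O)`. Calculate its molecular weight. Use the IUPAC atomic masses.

152.21 g/mol

Atom tally by fragment:
  CH3 → C:1 H:3
  CH2 → C:1 H:2
  CH2 → C:1 H:2
  CH2 → C:1 H:2
  CH2SO3H → C:1 H:3 S:1 O:3
Element totals:
  C: 5
  H: 12
  O: 3
  S: 1
Molecular formula: C5H12O3S.
  M = 5(12.011) + 12(1.008) + 3(15.999) + 32.06
    = 60.055 + 12.096 + 47.997 + 32.060 = 152.208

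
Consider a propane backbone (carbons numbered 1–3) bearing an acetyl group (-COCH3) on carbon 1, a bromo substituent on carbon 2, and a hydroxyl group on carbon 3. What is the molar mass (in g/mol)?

Atom tally by fragment:
  CH3COCH2 → C:3 H:5 O:1
  CH(Br) → C:1 H:1 Br:1
  CH2OH → C:1 H:3 O:1
Element totals:
  C: 5
  H: 9
  Br: 1
  O: 2
Molecular formula: C5H9BrO2.
  M = 5(12.011) + 9(1.008) + 79.904 + 2(15.999)
    = 60.055 + 9.072 + 79.904 + 31.998 = 181.029

181.03 g/mol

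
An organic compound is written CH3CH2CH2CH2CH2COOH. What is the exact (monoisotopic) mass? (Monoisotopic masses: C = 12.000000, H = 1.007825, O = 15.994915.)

Element totals:
  C: 6
  H: 12
  O: 2
Molecular formula: C6H12O2.
  M = 6(12.0) + 12(1.007825) + 2(15.994915)
    = 72.000000 + 12.093900 + 31.989830 = 116.083730

116.0837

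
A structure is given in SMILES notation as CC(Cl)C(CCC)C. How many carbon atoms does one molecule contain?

Atom tally by fragment:
  CH3 → C:1 H:3
  CH(Cl) → C:1 H:1 Cl:1
  CH(CH2CH2CH3) → C:4 H:8
  CH3 → C:1 H:3
Element totals:
  C: 7
  H: 15
  Cl: 1

7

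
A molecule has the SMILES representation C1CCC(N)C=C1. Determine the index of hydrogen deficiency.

Atom tally by fragment:
  cyclohexene ring core → C:6 H:10
  (− 1 ring H displaced by substituents)
  + NH2 → N:1 H:2
Element totals:
  C: 6
  H: 11
  N: 1
Molecular formula: C6H11N.
DoU = (2C + 2 + N − H − X) / 2 = (2·6 + 2 + 1 − 11 − 0) / 2 = 2.

2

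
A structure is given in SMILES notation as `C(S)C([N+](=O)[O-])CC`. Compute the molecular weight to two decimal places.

135.18 g/mol

Atom tally by fragment:
  HSCH2 → C:1 H:3 S:1
  CH(NO2) → C:1 H:1 N:1 O:2
  CH2 → C:1 H:2
  CH3 → C:1 H:3
Element totals:
  C: 4
  H: 9
  N: 1
  O: 2
  S: 1
Molecular formula: C4H9NO2S.
  M = 4(12.011) + 9(1.008) + 14.007 + 2(15.999) + 32.06
    = 48.044 + 9.072 + 14.007 + 31.998 + 32.060 = 135.181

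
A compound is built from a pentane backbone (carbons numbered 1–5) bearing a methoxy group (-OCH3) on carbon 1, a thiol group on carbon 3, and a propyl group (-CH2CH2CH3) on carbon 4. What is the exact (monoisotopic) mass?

176.1235

Atom tally by fragment:
  CH3OCH2 → C:2 H:5 O:1
  CH2 → C:1 H:2
  CH(SH) → C:1 H:2 S:1
  CH(CH2CH2CH3) → C:4 H:8
  CH3 → C:1 H:3
Element totals:
  C: 9
  H: 20
  O: 1
  S: 1
Molecular formula: C9H20OS.
  M = 9(12.0) + 20(1.007825) + 15.994915 + 31.972071
    = 108.000000 + 20.156500 + 15.994915 + 31.972071 = 176.123486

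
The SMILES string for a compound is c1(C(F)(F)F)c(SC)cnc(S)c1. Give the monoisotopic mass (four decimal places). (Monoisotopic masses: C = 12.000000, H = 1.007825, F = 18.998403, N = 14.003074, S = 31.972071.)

224.9894

Atom tally by fragment:
  pyridine ring core → C:5 H:5 N:1
  (− 3 ring H displaced by substituents)
  + CF3 → C:1 F:3
  + SCH3 → C:1 H:3 S:1
  + SH → S:1 H:1
Element totals:
  C: 7
  H: 6
  F: 3
  N: 1
  S: 2
Molecular formula: C7H6F3NS2.
  M = 7(12.0) + 6(1.007825) + 3(18.998403) + 14.003074 + 2(31.972071)
    = 84.000000 + 6.046950 + 56.995209 + 14.003074 + 63.944142 = 224.989375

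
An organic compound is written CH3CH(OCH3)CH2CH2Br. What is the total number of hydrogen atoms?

11

Atom tally by fragment:
  CH3 → C:1 H:3
  CH(OCH3) → C:2 H:4 O:1
  CH2 → C:1 H:2
  CH2Br → C:1 H:2 Br:1
Element totals:
  C: 5
  H: 11
  Br: 1
  O: 1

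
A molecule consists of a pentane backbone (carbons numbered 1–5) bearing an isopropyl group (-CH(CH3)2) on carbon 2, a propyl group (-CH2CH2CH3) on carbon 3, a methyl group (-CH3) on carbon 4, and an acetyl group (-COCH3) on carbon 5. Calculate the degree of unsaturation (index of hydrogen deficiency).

Atom tally by fragment:
  CH3 → C:1 H:3
  CH(CH(CH3)2) → C:4 H:8
  CH(CH2CH2CH3) → C:4 H:8
  CH(CH3) → C:2 H:4
  CH2COCH3 → C:3 H:5 O:1
Element totals:
  C: 14
  H: 28
  O: 1
Molecular formula: C14H28O.
DoU = (2C + 2 + N − H − X) / 2 = (2·14 + 2 + 0 − 28 − 0) / 2 = 1.

1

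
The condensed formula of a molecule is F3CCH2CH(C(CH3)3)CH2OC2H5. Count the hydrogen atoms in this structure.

Element totals:
  C: 10
  H: 19
  F: 3
  O: 1

19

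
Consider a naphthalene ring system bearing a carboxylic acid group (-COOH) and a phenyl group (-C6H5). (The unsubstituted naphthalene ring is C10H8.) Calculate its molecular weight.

Atom tally by fragment:
  naphthalene ring system core → C:10 H:8
  (− 2 ring H displaced by substituents)
  + COOH → C:1 H:1 O:2
  + C6H5 → C:6 H:5
Element totals:
  C: 17
  H: 12
  O: 2
Molecular formula: C17H12O2.
  M = 17(12.011) + 12(1.008) + 2(15.999)
    = 204.187 + 12.096 + 31.998 = 248.281

248.28 g/mol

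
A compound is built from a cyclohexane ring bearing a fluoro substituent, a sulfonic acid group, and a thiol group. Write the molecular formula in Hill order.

C6H11FO3S2

Atom tally by fragment:
  cyclohexane ring core → C:6 H:12
  (− 3 ring H displaced by substituents)
  + F → F:1
  + SO3H → S:1 O:3 H:1
  + SH → S:1 H:1
Element totals:
  C: 6
  H: 11
  F: 1
  O: 3
  S: 2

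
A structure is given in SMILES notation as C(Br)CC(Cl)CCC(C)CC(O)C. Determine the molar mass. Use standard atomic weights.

271.62 g/mol

Atom tally by fragment:
  BrCH2 → C:1 H:2 Br:1
  CH2 → C:1 H:2
  CH(Cl) → C:1 H:1 Cl:1
  CH2 → C:1 H:2
  CH2 → C:1 H:2
  CH(CH3) → C:2 H:4
  CH2 → C:1 H:2
  CH(OH) → C:1 H:2 O:1
  CH3 → C:1 H:3
Element totals:
  C: 10
  H: 20
  Br: 1
  Cl: 1
  O: 1
Molecular formula: C10H20BrClO.
  M = 10(12.011) + 20(1.008) + 79.904 + 35.45 + 15.999
    = 120.110 + 20.160 + 79.904 + 35.450 + 15.999 = 271.623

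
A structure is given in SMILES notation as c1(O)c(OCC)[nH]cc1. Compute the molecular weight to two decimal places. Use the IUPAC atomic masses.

127.14 g/mol

Atom tally by fragment:
  pyrrole ring core → C:4 H:5 N:1
  (− 2 ring H displaced by substituents)
  + OH → O:1 H:1
  + OC2H5 → C:2 H:5 O:1
Element totals:
  C: 6
  H: 9
  N: 1
  O: 2
Molecular formula: C6H9NO2.
  M = 6(12.011) + 9(1.008) + 14.007 + 2(15.999)
    = 72.066 + 9.072 + 14.007 + 31.998 = 127.143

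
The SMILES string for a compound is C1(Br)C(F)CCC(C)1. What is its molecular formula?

Atom tally by fragment:
  cyclopentane ring core → C:5 H:10
  (− 3 ring H displaced by substituents)
  + Br → Br:1
  + F → F:1
  + CH3 → C:1 H:3
Element totals:
  C: 6
  H: 10
  Br: 1
  F: 1

C6H10BrF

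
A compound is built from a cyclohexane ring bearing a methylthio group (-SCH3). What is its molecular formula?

C7H14S

Atom tally by fragment:
  cyclohexane ring core → C:6 H:12
  (− 1 ring H displaced by substituents)
  + SCH3 → C:1 H:3 S:1
Element totals:
  C: 7
  H: 14
  S: 1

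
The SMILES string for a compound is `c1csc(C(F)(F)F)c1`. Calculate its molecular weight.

152.13 g/mol

Atom tally by fragment:
  thiophene ring core → C:4 H:4 S:1
  (− 1 ring H displaced by substituents)
  + CF3 → C:1 F:3
Element totals:
  C: 5
  H: 3
  F: 3
  S: 1
Molecular formula: C5H3F3S.
  M = 5(12.011) + 3(1.008) + 3(18.998) + 32.06
    = 60.055 + 3.024 + 56.994 + 32.060 = 152.133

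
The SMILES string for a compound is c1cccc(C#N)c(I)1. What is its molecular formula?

C7H4IN

Atom tally by fragment:
  benzene ring core → C:6 H:6
  (− 2 ring H displaced by substituents)
  + CN → C:1 N:1
  + I → I:1
Element totals:
  C: 7
  H: 4
  I: 1
  N: 1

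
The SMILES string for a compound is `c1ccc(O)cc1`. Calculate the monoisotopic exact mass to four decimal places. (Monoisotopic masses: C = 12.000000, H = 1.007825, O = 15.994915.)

Atom tally by fragment:
  benzene ring core → C:6 H:6
  (− 1 ring H displaced by substituents)
  + OH → O:1 H:1
Element totals:
  C: 6
  H: 6
  O: 1
Molecular formula: C6H6O.
  M = 6(12.0) + 6(1.007825) + 15.994915
    = 72.000000 + 6.046950 + 15.994915 = 94.041865

94.0419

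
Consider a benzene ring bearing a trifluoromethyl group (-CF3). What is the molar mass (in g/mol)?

Atom tally by fragment:
  benzene ring core → C:6 H:6
  (− 1 ring H displaced by substituents)
  + CF3 → C:1 F:3
Element totals:
  C: 7
  H: 5
  F: 3
Molecular formula: C7H5F3.
  M = 7(12.011) + 5(1.008) + 3(18.998)
    = 84.077 + 5.040 + 56.994 = 146.111

146.11 g/mol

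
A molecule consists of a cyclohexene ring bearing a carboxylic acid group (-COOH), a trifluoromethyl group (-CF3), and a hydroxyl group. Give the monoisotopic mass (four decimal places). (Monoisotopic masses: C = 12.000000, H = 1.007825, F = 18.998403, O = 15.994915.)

210.0504

Atom tally by fragment:
  cyclohexene ring core → C:6 H:10
  (− 3 ring H displaced by substituents)
  + COOH → C:1 H:1 O:2
  + CF3 → C:1 F:3
  + OH → O:1 H:1
Element totals:
  C: 8
  H: 9
  F: 3
  O: 3
Molecular formula: C8H9F3O3.
  M = 8(12.0) + 9(1.007825) + 3(18.998403) + 3(15.994915)
    = 96.000000 + 9.070425 + 56.995209 + 47.984745 = 210.050379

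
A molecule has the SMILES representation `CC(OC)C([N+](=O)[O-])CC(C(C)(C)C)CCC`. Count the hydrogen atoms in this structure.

27

Atom tally by fragment:
  CH3 → C:1 H:3
  CH(OCH3) → C:2 H:4 O:1
  CH(NO2) → C:1 H:1 N:1 O:2
  CH2 → C:1 H:2
  CH(C(CH3)3) → C:5 H:10
  CH2 → C:1 H:2
  CH2 → C:1 H:2
  CH3 → C:1 H:3
Element totals:
  C: 13
  H: 27
  N: 1
  O: 3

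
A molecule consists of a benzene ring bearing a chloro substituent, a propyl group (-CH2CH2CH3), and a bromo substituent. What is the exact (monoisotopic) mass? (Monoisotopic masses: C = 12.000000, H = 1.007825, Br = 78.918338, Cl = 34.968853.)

231.9654

Atom tally by fragment:
  benzene ring core → C:6 H:6
  (− 3 ring H displaced by substituents)
  + Cl → Cl:1
  + CH2CH2CH3 → C:3 H:7
  + Br → Br:1
Element totals:
  C: 9
  H: 10
  Br: 1
  Cl: 1
Molecular formula: C9H10BrCl.
  M = 9(12.0) + 10(1.007825) + 78.918338 + 34.968853
    = 108.000000 + 10.078250 + 78.918338 + 34.968853 = 231.965441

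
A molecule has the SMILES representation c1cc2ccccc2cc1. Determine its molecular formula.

Atom tally by fragment:
  naphthalene ring system core → C:10 H:8
Element totals:
  C: 10
  H: 8

C10H8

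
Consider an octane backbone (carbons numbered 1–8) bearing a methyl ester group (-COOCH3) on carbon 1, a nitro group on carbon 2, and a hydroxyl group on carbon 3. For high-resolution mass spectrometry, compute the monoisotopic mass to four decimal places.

233.1263

Atom tally by fragment:
  CH3OOCCH2 → C:3 H:5 O:2
  CH(NO2) → C:1 H:1 N:1 O:2
  CH(OH) → C:1 H:2 O:1
  CH2 → C:1 H:2
  CH2 → C:1 H:2
  CH2 → C:1 H:2
  CH2 → C:1 H:2
  CH3 → C:1 H:3
Element totals:
  C: 10
  H: 19
  N: 1
  O: 5
Molecular formula: C10H19NO5.
  M = 10(12.0) + 19(1.007825) + 14.003074 + 5(15.994915)
    = 120.000000 + 19.148675 + 14.003074 + 79.974575 = 233.126324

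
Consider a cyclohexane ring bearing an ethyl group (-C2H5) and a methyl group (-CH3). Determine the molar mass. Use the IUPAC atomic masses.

Atom tally by fragment:
  cyclohexane ring core → C:6 H:12
  (− 2 ring H displaced by substituents)
  + C2H5 → C:2 H:5
  + CH3 → C:1 H:3
Element totals:
  C: 9
  H: 18
Molecular formula: C9H18.
  M = 9(12.011) + 18(1.008)
    = 108.099 + 18.144 = 126.243

126.24 g/mol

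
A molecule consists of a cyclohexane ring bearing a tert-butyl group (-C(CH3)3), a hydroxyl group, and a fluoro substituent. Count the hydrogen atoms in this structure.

Atom tally by fragment:
  cyclohexane ring core → C:6 H:12
  (− 3 ring H displaced by substituents)
  + C(CH3)3 → C:4 H:9
  + OH → O:1 H:1
  + F → F:1
Element totals:
  C: 10
  H: 19
  F: 1
  O: 1

19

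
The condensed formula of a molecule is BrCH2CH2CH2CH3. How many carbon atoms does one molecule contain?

4

Atom tally by fragment:
  BrCH2 → C:1 H:2 Br:1
  CH2 → C:1 H:2
  CH2 → C:1 H:2
  CH3 → C:1 H:3
Element totals:
  C: 4
  H: 9
  Br: 1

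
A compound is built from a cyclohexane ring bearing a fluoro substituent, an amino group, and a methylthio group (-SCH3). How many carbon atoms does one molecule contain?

Atom tally by fragment:
  cyclohexane ring core → C:6 H:12
  (− 3 ring H displaced by substituents)
  + F → F:1
  + NH2 → N:1 H:2
  + SCH3 → C:1 H:3 S:1
Element totals:
  C: 7
  H: 14
  F: 1
  N: 1
  S: 1

7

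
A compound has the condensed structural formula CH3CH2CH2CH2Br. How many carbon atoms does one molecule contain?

Element totals:
  C: 4
  H: 9
  Br: 1

4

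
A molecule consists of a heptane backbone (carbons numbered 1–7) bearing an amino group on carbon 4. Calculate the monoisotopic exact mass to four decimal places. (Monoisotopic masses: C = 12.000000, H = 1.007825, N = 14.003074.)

115.1361

Atom tally by fragment:
  CH3 → C:1 H:3
  CH2 → C:1 H:2
  CH2 → C:1 H:2
  CH(NH2) → C:1 H:3 N:1
  CH2 → C:1 H:2
  CH2 → C:1 H:2
  CH3 → C:1 H:3
Element totals:
  C: 7
  H: 17
  N: 1
Molecular formula: C7H17N.
  M = 7(12.0) + 17(1.007825) + 14.003074
    = 84.000000 + 17.133025 + 14.003074 = 115.136099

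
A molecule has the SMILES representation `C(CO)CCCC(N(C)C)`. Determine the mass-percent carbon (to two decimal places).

66.16%

Atom tally by fragment:
  HOCH2CH2 → C:2 H:5 O:1
  CH2 → C:1 H:2
  CH2 → C:1 H:2
  CH2 → C:1 H:2
  CH2N(CH3)2 → C:3 H:8 N:1
Element totals:
  C: 8
  H: 19
  N: 1
  O: 1
Molecular formula: C8H19NO.
Molar mass = 145.246 g/mol.
Mass from C: 8 × 12.011 = 96.088 g/mol.
%C = 96.088 / 145.246 × 100 = 66.16%.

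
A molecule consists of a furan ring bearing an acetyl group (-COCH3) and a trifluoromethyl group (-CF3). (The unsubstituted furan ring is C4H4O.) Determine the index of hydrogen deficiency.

4

Atom tally by fragment:
  furan ring core → C:4 H:4 O:1
  (− 2 ring H displaced by substituents)
  + COCH3 → C:2 H:3 O:1
  + CF3 → C:1 F:3
Element totals:
  C: 7
  H: 5
  F: 3
  O: 2
Molecular formula: C7H5F3O2.
DoU = (2C + 2 + N − H − X) / 2 = (2·7 + 2 + 0 − 5 − 3) / 2 = 4.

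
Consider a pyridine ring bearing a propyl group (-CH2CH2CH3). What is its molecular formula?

Atom tally by fragment:
  pyridine ring core → C:5 H:5 N:1
  (− 1 ring H displaced by substituents)
  + CH2CH2CH3 → C:3 H:7
Element totals:
  C: 8
  H: 11
  N: 1

C8H11N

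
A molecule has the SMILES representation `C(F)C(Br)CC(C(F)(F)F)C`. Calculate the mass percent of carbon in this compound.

30.40%

Atom tally by fragment:
  FCH2 → C:1 H:2 F:1
  CH(Br) → C:1 H:1 Br:1
  CH2 → C:1 H:2
  CH(CF3) → C:2 H:1 F:3
  CH3 → C:1 H:3
Element totals:
  C: 6
  H: 9
  Br: 1
  F: 4
Molecular formula: C6H9BrF4.
Molar mass = 237.034 g/mol.
Mass from C: 6 × 12.011 = 72.066 g/mol.
%C = 72.066 / 237.034 × 100 = 30.40%.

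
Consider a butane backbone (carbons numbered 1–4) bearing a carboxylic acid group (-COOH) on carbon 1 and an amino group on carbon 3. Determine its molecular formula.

Atom tally by fragment:
  HOOCCH2 → C:2 H:3 O:2
  CH2 → C:1 H:2
  CH(NH2) → C:1 H:3 N:1
  CH3 → C:1 H:3
Element totals:
  C: 5
  H: 11
  N: 1
  O: 2

C5H11NO2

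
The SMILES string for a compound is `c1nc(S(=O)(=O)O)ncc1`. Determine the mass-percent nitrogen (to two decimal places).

Atom tally by fragment:
  pyrimidine ring core → C:4 H:4 N:2
  (− 1 ring H displaced by substituents)
  + SO3H → S:1 O:3 H:1
Element totals:
  C: 4
  H: 4
  N: 2
  O: 3
  S: 1
Molecular formula: C4H4N2O3S.
Molar mass = 160.147 g/mol.
Mass from N: 2 × 14.007 = 28.014 g/mol.
%N = 28.014 / 160.147 × 100 = 17.49%.

17.49%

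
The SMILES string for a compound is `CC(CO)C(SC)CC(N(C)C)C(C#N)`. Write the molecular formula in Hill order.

C11H22N2OS

Atom tally by fragment:
  CH3 → C:1 H:3
  CH(CH2OH) → C:2 H:4 O:1
  CH(SCH3) → C:2 H:4 S:1
  CH2 → C:1 H:2
  CH(N(CH3)2) → C:3 H:7 N:1
  CH2CN → C:2 H:2 N:1
Element totals:
  C: 11
  H: 22
  N: 2
  O: 1
  S: 1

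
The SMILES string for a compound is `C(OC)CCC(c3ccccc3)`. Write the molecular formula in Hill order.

C11H16O

Atom tally by fragment:
  CH3OCH2 → C:2 H:5 O:1
  CH2 → C:1 H:2
  CH2 → C:1 H:2
  CH2C6H5 → C:7 H:7
Element totals:
  C: 11
  H: 16
  O: 1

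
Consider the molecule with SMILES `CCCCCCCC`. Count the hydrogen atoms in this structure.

Atom tally by fragment:
  CH3 → C:1 H:3
  CH2 → C:1 H:2
  CH2 → C:1 H:2
  CH2 → C:1 H:2
  CH2 → C:1 H:2
  CH2 → C:1 H:2
  CH2 → C:1 H:2
  CH3 → C:1 H:3
Element totals:
  C: 8
  H: 18

18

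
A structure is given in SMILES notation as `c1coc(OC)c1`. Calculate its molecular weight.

Atom tally by fragment:
  furan ring core → C:4 H:4 O:1
  (− 1 ring H displaced by substituents)
  + OCH3 → C:1 H:3 O:1
Element totals:
  C: 5
  H: 6
  O: 2
Molecular formula: C5H6O2.
  M = 5(12.011) + 6(1.008) + 2(15.999)
    = 60.055 + 6.048 + 31.998 = 98.101

98.10 g/mol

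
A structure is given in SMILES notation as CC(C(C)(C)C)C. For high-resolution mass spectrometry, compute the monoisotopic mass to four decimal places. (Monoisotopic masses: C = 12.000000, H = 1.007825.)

Atom tally by fragment:
  CH3 → C:1 H:3
  CH(C(CH3)3) → C:5 H:10
  CH3 → C:1 H:3
Element totals:
  C: 7
  H: 16
Molecular formula: C7H16.
  M = 7(12.0) + 16(1.007825)
    = 84.000000 + 16.125200 = 100.125200

100.1252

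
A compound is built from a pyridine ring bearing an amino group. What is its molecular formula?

Atom tally by fragment:
  pyridine ring core → C:5 H:5 N:1
  (− 1 ring H displaced by substituents)
  + NH2 → N:1 H:2
Element totals:
  C: 5
  H: 6
  N: 2

C5H6N2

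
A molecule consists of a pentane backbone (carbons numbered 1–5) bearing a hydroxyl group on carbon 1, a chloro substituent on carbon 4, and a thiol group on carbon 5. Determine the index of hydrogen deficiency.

Atom tally by fragment:
  HOCH2 → C:1 H:3 O:1
  CH2 → C:1 H:2
  CH2 → C:1 H:2
  CH(Cl) → C:1 H:1 Cl:1
  CH2SH → C:1 H:3 S:1
Element totals:
  C: 5
  H: 11
  Cl: 1
  O: 1
  S: 1
Molecular formula: C5H11ClOS.
DoU = (2C + 2 + N − H − X) / 2 = (2·5 + 2 + 0 − 11 − 1) / 2 = 0.

0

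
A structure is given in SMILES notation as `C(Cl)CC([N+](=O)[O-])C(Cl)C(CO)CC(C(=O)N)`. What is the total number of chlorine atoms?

2

Atom tally by fragment:
  ClCH2 → C:1 H:2 Cl:1
  CH2 → C:1 H:2
  CH(NO2) → C:1 H:1 N:1 O:2
  CH(Cl) → C:1 H:1 Cl:1
  CH(CH2OH) → C:2 H:4 O:1
  CH2 → C:1 H:2
  CH2CONH2 → C:2 H:4 O:1 N:1
Element totals:
  C: 9
  H: 16
  Cl: 2
  N: 2
  O: 4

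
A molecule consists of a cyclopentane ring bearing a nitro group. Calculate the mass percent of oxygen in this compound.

27.79%

Atom tally by fragment:
  cyclopentane ring core → C:5 H:10
  (− 1 ring H displaced by substituents)
  + NO2 → N:1 O:2
Element totals:
  C: 5
  H: 9
  N: 1
  O: 2
Molecular formula: C5H9NO2.
Molar mass = 115.132 g/mol.
Mass from O: 2 × 15.999 = 31.998 g/mol.
%O = 31.998 / 115.132 × 100 = 27.79%.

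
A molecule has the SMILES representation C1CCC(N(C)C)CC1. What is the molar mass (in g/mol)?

127.23 g/mol

Atom tally by fragment:
  cyclohexane ring core → C:6 H:12
  (− 1 ring H displaced by substituents)
  + N(CH3)2 → N:1 C:2 H:6
Element totals:
  C: 8
  H: 17
  N: 1
Molecular formula: C8H17N.
  M = 8(12.011) + 17(1.008) + 14.007
    = 96.088 + 17.136 + 14.007 = 127.231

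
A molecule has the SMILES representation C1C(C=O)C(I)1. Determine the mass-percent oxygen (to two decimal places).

8.16%

Atom tally by fragment:
  cyclopropane ring core → C:3 H:6
  (− 2 ring H displaced by substituents)
  + CHO → C:1 H:1 O:1
  + I → I:1
Element totals:
  C: 4
  H: 5
  I: 1
  O: 1
Molecular formula: C4H5IO.
Molar mass = 195.987 g/mol.
Mass from O: 1 × 15.999 = 15.999 g/mol.
%O = 15.999 / 195.987 × 100 = 8.16%.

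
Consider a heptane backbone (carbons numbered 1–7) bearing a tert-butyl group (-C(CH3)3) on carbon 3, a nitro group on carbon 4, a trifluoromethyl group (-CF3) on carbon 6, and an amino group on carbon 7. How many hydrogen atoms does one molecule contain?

Atom tally by fragment:
  CH3 → C:1 H:3
  CH2 → C:1 H:2
  CH(C(CH3)3) → C:5 H:10
  CH(NO2) → C:1 H:1 N:1 O:2
  CH2 → C:1 H:2
  CH(CF3) → C:2 H:1 F:3
  CH2NH2 → C:1 H:4 N:1
Element totals:
  C: 12
  H: 23
  F: 3
  N: 2
  O: 2

23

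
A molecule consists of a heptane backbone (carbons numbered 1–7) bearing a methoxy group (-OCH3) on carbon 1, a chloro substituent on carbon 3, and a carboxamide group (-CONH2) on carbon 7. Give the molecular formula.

Atom tally by fragment:
  CH3OCH2 → C:2 H:5 O:1
  CH2 → C:1 H:2
  CH(Cl) → C:1 H:1 Cl:1
  CH2 → C:1 H:2
  CH2 → C:1 H:2
  CH2 → C:1 H:2
  CH2CONH2 → C:2 H:4 O:1 N:1
Element totals:
  C: 9
  H: 18
  Cl: 1
  N: 1
  O: 2

C9H18ClNO2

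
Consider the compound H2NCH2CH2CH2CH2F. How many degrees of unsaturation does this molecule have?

0

Element totals:
  C: 4
  H: 10
  F: 1
  N: 1
Molecular formula: C4H10FN.
DoU = (2C + 2 + N − H − X) / 2 = (2·4 + 2 + 1 − 10 − 1) / 2 = 0.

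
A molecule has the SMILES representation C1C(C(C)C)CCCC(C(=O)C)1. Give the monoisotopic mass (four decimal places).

Atom tally by fragment:
  cyclohexane ring core → C:6 H:12
  (− 2 ring H displaced by substituents)
  + CH(CH3)2 → C:3 H:7
  + COCH3 → C:2 H:3 O:1
Element totals:
  C: 11
  H: 20
  O: 1
Molecular formula: C11H20O.
  M = 11(12.0) + 20(1.007825) + 15.994915
    = 132.000000 + 20.156500 + 15.994915 = 168.151415

168.1514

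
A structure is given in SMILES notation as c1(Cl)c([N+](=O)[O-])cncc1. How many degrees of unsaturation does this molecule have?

5

Atom tally by fragment:
  pyridine ring core → C:5 H:5 N:1
  (− 2 ring H displaced by substituents)
  + Cl → Cl:1
  + NO2 → N:1 O:2
Element totals:
  C: 5
  H: 3
  Cl: 1
  N: 2
  O: 2
Molecular formula: C5H3ClN2O2.
DoU = (2C + 2 + N − H − X) / 2 = (2·5 + 2 + 2 − 3 − 1) / 2 = 5.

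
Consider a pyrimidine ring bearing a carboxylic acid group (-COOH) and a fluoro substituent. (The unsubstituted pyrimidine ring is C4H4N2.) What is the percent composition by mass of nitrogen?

Atom tally by fragment:
  pyrimidine ring core → C:4 H:4 N:2
  (− 2 ring H displaced by substituents)
  + COOH → C:1 H:1 O:2
  + F → F:1
Element totals:
  C: 5
  H: 3
  F: 1
  N: 2
  O: 2
Molecular formula: C5H3FN2O2.
Molar mass = 142.089 g/mol.
Mass from N: 2 × 14.007 = 28.014 g/mol.
%N = 28.014 / 142.089 × 100 = 19.72%.

19.72%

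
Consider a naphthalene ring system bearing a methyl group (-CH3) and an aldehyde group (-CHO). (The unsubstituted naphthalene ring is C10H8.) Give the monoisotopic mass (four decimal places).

Atom tally by fragment:
  naphthalene ring system core → C:10 H:8
  (− 2 ring H displaced by substituents)
  + CH3 → C:1 H:3
  + CHO → C:1 H:1 O:1
Element totals:
  C: 12
  H: 10
  O: 1
Molecular formula: C12H10O.
  M = 12(12.0) + 10(1.007825) + 15.994915
    = 144.000000 + 10.078250 + 15.994915 = 170.073165

170.0732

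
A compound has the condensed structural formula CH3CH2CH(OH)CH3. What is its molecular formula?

Atom tally by fragment:
  CH3 → C:1 H:3
  CH2 → C:1 H:2
  CH(OH) → C:1 H:2 O:1
  CH3 → C:1 H:3
Element totals:
  C: 4
  H: 10
  O: 1

C4H10O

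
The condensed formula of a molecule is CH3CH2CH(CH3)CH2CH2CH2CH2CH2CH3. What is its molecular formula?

C10H22

Element totals:
  C: 10
  H: 22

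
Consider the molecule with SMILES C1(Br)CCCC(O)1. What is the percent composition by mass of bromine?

Atom tally by fragment:
  cyclopentane ring core → C:5 H:10
  (− 2 ring H displaced by substituents)
  + Br → Br:1
  + OH → O:1 H:1
Element totals:
  C: 5
  H: 9
  Br: 1
  O: 1
Molecular formula: C5H9BrO.
Molar mass = 165.030 g/mol.
Mass from Br: 1 × 79.904 = 79.904 g/mol.
%Br = 79.904 / 165.030 × 100 = 48.42%.

48.42%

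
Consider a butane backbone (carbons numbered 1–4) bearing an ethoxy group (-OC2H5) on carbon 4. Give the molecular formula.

C6H14O

Atom tally by fragment:
  CH3 → C:1 H:3
  CH2 → C:1 H:2
  CH2 → C:1 H:2
  CH2OC2H5 → C:3 H:7 O:1
Element totals:
  C: 6
  H: 14
  O: 1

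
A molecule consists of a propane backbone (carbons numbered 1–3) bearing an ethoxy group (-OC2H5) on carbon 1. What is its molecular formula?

C5H12O

Atom tally by fragment:
  C2H5OCH2 → C:3 H:7 O:1
  CH2 → C:1 H:2
  CH3 → C:1 H:3
Element totals:
  C: 5
  H: 12
  O: 1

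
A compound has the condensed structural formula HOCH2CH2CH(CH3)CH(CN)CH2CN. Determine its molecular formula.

C8H12N2O

Element totals:
  C: 8
  H: 12
  N: 2
  O: 1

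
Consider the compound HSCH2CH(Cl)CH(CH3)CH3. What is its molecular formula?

C5H11ClS

Atom tally by fragment:
  HSCH2 → C:1 H:3 S:1
  CH(Cl) → C:1 H:1 Cl:1
  CH(CH3) → C:2 H:4
  CH3 → C:1 H:3
Element totals:
  C: 5
  H: 11
  Cl: 1
  S: 1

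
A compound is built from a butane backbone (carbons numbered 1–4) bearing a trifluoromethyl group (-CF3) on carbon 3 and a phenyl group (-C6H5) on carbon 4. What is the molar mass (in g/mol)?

202.22 g/mol

Atom tally by fragment:
  CH3 → C:1 H:3
  CH2 → C:1 H:2
  CH(CF3) → C:2 H:1 F:3
  CH2C6H5 → C:7 H:7
Element totals:
  C: 11
  H: 13
  F: 3
Molecular formula: C11H13F3.
  M = 11(12.011) + 13(1.008) + 3(18.998)
    = 132.121 + 13.104 + 56.994 = 202.219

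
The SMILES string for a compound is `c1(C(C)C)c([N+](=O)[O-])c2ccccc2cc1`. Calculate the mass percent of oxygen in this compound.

Atom tally by fragment:
  naphthalene ring system core → C:10 H:8
  (− 2 ring H displaced by substituents)
  + CH(CH3)2 → C:3 H:7
  + NO2 → N:1 O:2
Element totals:
  C: 13
  H: 13
  N: 1
  O: 2
Molecular formula: C13H13NO2.
Molar mass = 215.252 g/mol.
Mass from O: 2 × 15.999 = 31.998 g/mol.
%O = 31.998 / 215.252 × 100 = 14.87%.

14.87%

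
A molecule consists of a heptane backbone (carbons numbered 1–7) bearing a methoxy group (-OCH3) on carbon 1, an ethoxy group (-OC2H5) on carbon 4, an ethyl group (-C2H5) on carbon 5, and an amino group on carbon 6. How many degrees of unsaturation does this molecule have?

Atom tally by fragment:
  CH3OCH2 → C:2 H:5 O:1
  CH2 → C:1 H:2
  CH2 → C:1 H:2
  CH(OC2H5) → C:3 H:6 O:1
  CH(C2H5) → C:3 H:6
  CH(NH2) → C:1 H:3 N:1
  CH3 → C:1 H:3
Element totals:
  C: 12
  H: 27
  N: 1
  O: 2
Molecular formula: C12H27NO2.
DoU = (2C + 2 + N − H − X) / 2 = (2·12 + 2 + 1 − 27 − 0) / 2 = 0.

0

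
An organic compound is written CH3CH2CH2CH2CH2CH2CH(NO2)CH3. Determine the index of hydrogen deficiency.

Atom tally by fragment:
  CH3 → C:1 H:3
  CH2 → C:1 H:2
  CH2 → C:1 H:2
  CH2 → C:1 H:2
  CH2 → C:1 H:2
  CH2 → C:1 H:2
  CH(NO2) → C:1 H:1 N:1 O:2
  CH3 → C:1 H:3
Element totals:
  C: 8
  H: 17
  N: 1
  O: 2
Molecular formula: C8H17NO2.
DoU = (2C + 2 + N − H − X) / 2 = (2·8 + 2 + 1 − 17 − 0) / 2 = 1.

1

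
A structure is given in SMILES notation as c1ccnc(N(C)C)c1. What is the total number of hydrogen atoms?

Atom tally by fragment:
  pyridine ring core → C:5 H:5 N:1
  (− 1 ring H displaced by substituents)
  + N(CH3)2 → N:1 C:2 H:6
Element totals:
  C: 7
  H: 10
  N: 2

10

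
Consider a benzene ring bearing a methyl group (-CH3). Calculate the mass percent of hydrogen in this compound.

Atom tally by fragment:
  benzene ring core → C:6 H:6
  (− 1 ring H displaced by substituents)
  + CH3 → C:1 H:3
Element totals:
  C: 7
  H: 8
Molecular formula: C7H8.
Molar mass = 92.141 g/mol.
Mass from H: 8 × 1.008 = 8.064 g/mol.
%H = 8.064 / 92.141 × 100 = 8.75%.

8.75%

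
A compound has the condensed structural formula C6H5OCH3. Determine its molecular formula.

C7H8O

Atom tally by fragment:
  benzene ring core → C:6 H:6
  (− 1 ring H displaced by substituents)
  + OCH3 → C:1 H:3 O:1
Element totals:
  C: 7
  H: 8
  O: 1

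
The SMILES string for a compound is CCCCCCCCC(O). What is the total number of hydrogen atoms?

Atom tally by fragment:
  CH3 → C:1 H:3
  CH2 → C:1 H:2
  CH2 → C:1 H:2
  CH2 → C:1 H:2
  CH2 → C:1 H:2
  CH2 → C:1 H:2
  CH2 → C:1 H:2
  CH2 → C:1 H:2
  CH2OH → C:1 H:3 O:1
Element totals:
  C: 9
  H: 20
  O: 1

20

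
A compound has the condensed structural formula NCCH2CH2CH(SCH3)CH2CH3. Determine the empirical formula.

Element totals:
  C: 7
  H: 13
  N: 1
  S: 1
Molecular formula: C7H13NS.
gcd of subscripts (7, 13, 1, 1) = 1, so the empirical formula equals the molecular formula.

C7H13NS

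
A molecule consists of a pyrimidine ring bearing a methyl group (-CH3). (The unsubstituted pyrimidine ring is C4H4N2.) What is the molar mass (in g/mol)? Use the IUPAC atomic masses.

94.12 g/mol

Atom tally by fragment:
  pyrimidine ring core → C:4 H:4 N:2
  (− 1 ring H displaced by substituents)
  + CH3 → C:1 H:3
Element totals:
  C: 5
  H: 6
  N: 2
Molecular formula: C5H6N2.
  M = 5(12.011) + 6(1.008) + 2(14.007)
    = 60.055 + 6.048 + 28.014 = 94.117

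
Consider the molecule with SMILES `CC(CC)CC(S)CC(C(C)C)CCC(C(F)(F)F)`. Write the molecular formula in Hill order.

C15H29F3S

Atom tally by fragment:
  CH3 → C:1 H:3
  CH(C2H5) → C:3 H:6
  CH2 → C:1 H:2
  CH(SH) → C:1 H:2 S:1
  CH2 → C:1 H:2
  CH(CH(CH3)2) → C:4 H:8
  CH2 → C:1 H:2
  CH2 → C:1 H:2
  CH2CF3 → C:2 H:2 F:3
Element totals:
  C: 15
  H: 29
  F: 3
  S: 1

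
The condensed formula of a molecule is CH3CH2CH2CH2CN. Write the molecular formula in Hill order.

Element totals:
  C: 5
  H: 9
  N: 1

C5H9N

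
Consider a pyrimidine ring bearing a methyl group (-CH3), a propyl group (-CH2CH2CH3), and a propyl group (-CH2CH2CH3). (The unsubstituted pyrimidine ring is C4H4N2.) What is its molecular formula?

Atom tally by fragment:
  pyrimidine ring core → C:4 H:4 N:2
  (− 3 ring H displaced by substituents)
  + CH3 → C:1 H:3
  + CH2CH2CH3 → C:3 H:7
  + CH2CH2CH3 → C:3 H:7
Element totals:
  C: 11
  H: 18
  N: 2

C11H18N2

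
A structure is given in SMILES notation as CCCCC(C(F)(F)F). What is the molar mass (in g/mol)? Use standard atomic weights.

Atom tally by fragment:
  CH3 → C:1 H:3
  CH2 → C:1 H:2
  CH2 → C:1 H:2
  CH2 → C:1 H:2
  CH2CF3 → C:2 H:2 F:3
Element totals:
  C: 6
  H: 11
  F: 3
Molecular formula: C6H11F3.
  M = 6(12.011) + 11(1.008) + 3(18.998)
    = 72.066 + 11.088 + 56.994 = 140.148

140.15 g/mol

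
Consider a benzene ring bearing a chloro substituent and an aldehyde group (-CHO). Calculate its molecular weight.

140.57 g/mol

Atom tally by fragment:
  benzene ring core → C:6 H:6
  (− 2 ring H displaced by substituents)
  + Cl → Cl:1
  + CHO → C:1 H:1 O:1
Element totals:
  C: 7
  H: 5
  Cl: 1
  O: 1
Molecular formula: C7H5ClO.
  M = 7(12.011) + 5(1.008) + 35.45 + 15.999
    = 84.077 + 5.040 + 35.450 + 15.999 = 140.566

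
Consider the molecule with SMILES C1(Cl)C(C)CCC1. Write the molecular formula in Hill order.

C6H11Cl

Atom tally by fragment:
  cyclopentane ring core → C:5 H:10
  (− 2 ring H displaced by substituents)
  + Cl → Cl:1
  + CH3 → C:1 H:3
Element totals:
  C: 6
  H: 11
  Cl: 1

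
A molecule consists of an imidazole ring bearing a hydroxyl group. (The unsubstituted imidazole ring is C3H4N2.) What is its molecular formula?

C3H4N2O

Atom tally by fragment:
  imidazole ring core → C:3 H:4 N:2
  (− 1 ring H displaced by substituents)
  + OH → O:1 H:1
Element totals:
  C: 3
  H: 4
  N: 2
  O: 1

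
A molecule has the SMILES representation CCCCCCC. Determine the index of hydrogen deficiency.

0

Atom tally by fragment:
  CH3 → C:1 H:3
  CH2 → C:1 H:2
  CH2 → C:1 H:2
  CH2 → C:1 H:2
  CH2 → C:1 H:2
  CH2 → C:1 H:2
  CH3 → C:1 H:3
Element totals:
  C: 7
  H: 16
Molecular formula: C7H16.
DoU = (2C + 2 + N − H − X) / 2 = (2·7 + 2 + 0 − 16 − 0) / 2 = 0.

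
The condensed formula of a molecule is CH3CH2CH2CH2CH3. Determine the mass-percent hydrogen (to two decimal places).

16.76%

Atom tally by fragment:
  CH3 → C:1 H:3
  CH2 → C:1 H:2
  CH2 → C:1 H:2
  CH2 → C:1 H:2
  CH3 → C:1 H:3
Element totals:
  C: 5
  H: 12
Molecular formula: C5H12.
Molar mass = 72.151 g/mol.
Mass from H: 12 × 1.008 = 12.096 g/mol.
%H = 12.096 / 72.151 × 100 = 16.76%.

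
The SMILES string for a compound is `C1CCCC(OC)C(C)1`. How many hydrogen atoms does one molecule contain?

Atom tally by fragment:
  cyclohexane ring core → C:6 H:12
  (− 2 ring H displaced by substituents)
  + OCH3 → C:1 H:3 O:1
  + CH3 → C:1 H:3
Element totals:
  C: 8
  H: 16
  O: 1

16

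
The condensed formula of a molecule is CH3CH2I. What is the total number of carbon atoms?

Atom tally by fragment:
  CH3 → C:1 H:3
  CH2I → C:1 H:2 I:1
Element totals:
  C: 2
  H: 5
  I: 1

2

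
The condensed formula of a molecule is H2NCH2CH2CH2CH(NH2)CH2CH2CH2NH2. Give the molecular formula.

C7H19N3

Element totals:
  C: 7
  H: 19
  N: 3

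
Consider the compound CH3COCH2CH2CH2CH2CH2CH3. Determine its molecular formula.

Atom tally by fragment:
  CH3COCH2 → C:3 H:5 O:1
  CH2 → C:1 H:2
  CH2 → C:1 H:2
  CH2 → C:1 H:2
  CH2 → C:1 H:2
  CH3 → C:1 H:3
Element totals:
  C: 8
  H: 16
  O: 1

C8H16O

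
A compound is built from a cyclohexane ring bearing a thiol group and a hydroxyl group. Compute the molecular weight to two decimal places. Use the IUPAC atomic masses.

132.22 g/mol

Atom tally by fragment:
  cyclohexane ring core → C:6 H:12
  (− 2 ring H displaced by substituents)
  + SH → S:1 H:1
  + OH → O:1 H:1
Element totals:
  C: 6
  H: 12
  O: 1
  S: 1
Molecular formula: C6H12OS.
  M = 6(12.011) + 12(1.008) + 15.999 + 32.06
    = 72.066 + 12.096 + 15.999 + 32.060 = 132.221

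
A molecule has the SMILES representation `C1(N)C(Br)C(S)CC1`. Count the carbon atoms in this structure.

Atom tally by fragment:
  cyclopentane ring core → C:5 H:10
  (− 3 ring H displaced by substituents)
  + NH2 → N:1 H:2
  + Br → Br:1
  + SH → S:1 H:1
Element totals:
  C: 5
  H: 10
  Br: 1
  N: 1
  S: 1

5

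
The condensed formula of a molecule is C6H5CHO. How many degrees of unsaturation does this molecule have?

Element totals:
  C: 7
  H: 6
  O: 1
Molecular formula: C7H6O.
DoU = (2C + 2 + N − H − X) / 2 = (2·7 + 2 + 0 − 6 − 0) / 2 = 5.

5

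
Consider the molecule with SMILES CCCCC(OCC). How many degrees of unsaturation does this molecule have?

Atom tally by fragment:
  CH3 → C:1 H:3
  CH2 → C:1 H:2
  CH2 → C:1 H:2
  CH2 → C:1 H:2
  CH2OC2H5 → C:3 H:7 O:1
Element totals:
  C: 7
  H: 16
  O: 1
Molecular formula: C7H16O.
DoU = (2C + 2 + N − H − X) / 2 = (2·7 + 2 + 0 − 16 − 0) / 2 = 0.

0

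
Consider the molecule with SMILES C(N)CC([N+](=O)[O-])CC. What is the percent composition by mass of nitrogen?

21.20%

Atom tally by fragment:
  H2NCH2 → C:1 H:4 N:1
  CH2 → C:1 H:2
  CH(NO2) → C:1 H:1 N:1 O:2
  CH2 → C:1 H:2
  CH3 → C:1 H:3
Element totals:
  C: 5
  H: 12
  N: 2
  O: 2
Molecular formula: C5H12N2O2.
Molar mass = 132.163 g/mol.
Mass from N: 2 × 14.007 = 28.014 g/mol.
%N = 28.014 / 132.163 × 100 = 21.20%.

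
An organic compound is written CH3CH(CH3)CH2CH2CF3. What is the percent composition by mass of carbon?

51.42%

Atom tally by fragment:
  CH3 → C:1 H:3
  CH(CH3) → C:2 H:4
  CH2 → C:1 H:2
  CH2CF3 → C:2 H:2 F:3
Element totals:
  C: 6
  H: 11
  F: 3
Molecular formula: C6H11F3.
Molar mass = 140.148 g/mol.
Mass from C: 6 × 12.011 = 72.066 g/mol.
%C = 72.066 / 140.148 × 100 = 51.42%.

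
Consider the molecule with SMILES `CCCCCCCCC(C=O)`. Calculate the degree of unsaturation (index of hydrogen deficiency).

Atom tally by fragment:
  CH3 → C:1 H:3
  CH2 → C:1 H:2
  CH2 → C:1 H:2
  CH2 → C:1 H:2
  CH2 → C:1 H:2
  CH2 → C:1 H:2
  CH2 → C:1 H:2
  CH2 → C:1 H:2
  CH2CHO → C:2 H:3 O:1
Element totals:
  C: 10
  H: 20
  O: 1
Molecular formula: C10H20O.
DoU = (2C + 2 + N − H − X) / 2 = (2·10 + 2 + 0 − 20 − 0) / 2 = 1.

1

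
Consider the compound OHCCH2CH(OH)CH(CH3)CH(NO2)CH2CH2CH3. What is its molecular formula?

Element totals:
  C: 9
  H: 17
  N: 1
  O: 4

C9H17NO4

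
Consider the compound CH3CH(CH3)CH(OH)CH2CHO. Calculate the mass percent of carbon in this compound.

62.04%

Element totals:
  C: 6
  H: 12
  O: 2
Molecular formula: C6H12O2.
Molar mass = 116.160 g/mol.
Mass from C: 6 × 12.011 = 72.066 g/mol.
%C = 72.066 / 116.160 × 100 = 62.04%.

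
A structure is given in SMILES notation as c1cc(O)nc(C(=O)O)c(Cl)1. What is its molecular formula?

Atom tally by fragment:
  pyridine ring core → C:5 H:5 N:1
  (− 3 ring H displaced by substituents)
  + OH → O:1 H:1
  + COOH → C:1 H:1 O:2
  + Cl → Cl:1
Element totals:
  C: 6
  H: 4
  Cl: 1
  N: 1
  O: 3

C6H4ClNO3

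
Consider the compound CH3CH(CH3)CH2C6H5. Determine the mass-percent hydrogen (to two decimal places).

Element totals:
  C: 10
  H: 14
Molecular formula: C10H14.
Molar mass = 134.222 g/mol.
Mass from H: 14 × 1.008 = 14.112 g/mol.
%H = 14.112 / 134.222 × 100 = 10.51%.

10.51%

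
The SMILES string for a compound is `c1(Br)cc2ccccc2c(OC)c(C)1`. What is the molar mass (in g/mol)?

Atom tally by fragment:
  naphthalene ring system core → C:10 H:8
  (− 3 ring H displaced by substituents)
  + Br → Br:1
  + OCH3 → C:1 H:3 O:1
  + CH3 → C:1 H:3
Element totals:
  C: 12
  H: 11
  Br: 1
  O: 1
Molecular formula: C12H11BrO.
  M = 12(12.011) + 11(1.008) + 79.904 + 15.999
    = 144.132 + 11.088 + 79.904 + 15.999 = 251.123

251.12 g/mol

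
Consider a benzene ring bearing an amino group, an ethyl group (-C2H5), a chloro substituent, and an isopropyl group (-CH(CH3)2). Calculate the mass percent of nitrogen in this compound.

Atom tally by fragment:
  benzene ring core → C:6 H:6
  (− 4 ring H displaced by substituents)
  + NH2 → N:1 H:2
  + C2H5 → C:2 H:5
  + Cl → Cl:1
  + CH(CH3)2 → C:3 H:7
Element totals:
  C: 11
  H: 16
  Cl: 1
  N: 1
Molecular formula: C11H16ClN.
Molar mass = 197.706 g/mol.
Mass from N: 1 × 14.007 = 14.007 g/mol.
%N = 14.007 / 197.706 × 100 = 7.08%.

7.08%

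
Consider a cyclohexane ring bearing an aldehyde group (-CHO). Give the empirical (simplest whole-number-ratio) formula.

C7H12O

Atom tally by fragment:
  cyclohexane ring core → C:6 H:12
  (− 1 ring H displaced by substituents)
  + CHO → C:1 H:1 O:1
Element totals:
  C: 7
  H: 12
  O: 1
Molecular formula: C7H12O.
gcd of subscripts (7, 12, 1) = 1, so the empirical formula equals the molecular formula.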